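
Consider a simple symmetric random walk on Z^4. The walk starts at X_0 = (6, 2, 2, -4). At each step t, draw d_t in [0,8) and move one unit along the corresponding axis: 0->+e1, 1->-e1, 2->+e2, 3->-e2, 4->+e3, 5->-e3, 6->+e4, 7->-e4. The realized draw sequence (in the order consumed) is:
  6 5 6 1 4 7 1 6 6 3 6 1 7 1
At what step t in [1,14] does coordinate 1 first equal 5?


t=0: X=(6, 2, 2, -4), d=6 → +e4, X_1=(6, 2, 2, -3)
t=1: X=(6, 2, 2, -3), d=5 → -e3, X_2=(6, 2, 1, -3)
t=2: X=(6, 2, 1, -3), d=6 → +e4, X_3=(6, 2, 1, -2)
t=3: X=(6, 2, 1, -2), d=1 → -e1, X_4=(5, 2, 1, -2)
t=4: X=(5, 2, 1, -2), d=4 → +e3, X_5=(5, 2, 2, -2)
t=5: X=(5, 2, 2, -2), d=7 → -e4, X_6=(5, 2, 2, -3)
t=6: X=(5, 2, 2, -3), d=1 → -e1, X_7=(4, 2, 2, -3)
t=7: X=(4, 2, 2, -3), d=6 → +e4, X_8=(4, 2, 2, -2)
t=8: X=(4, 2, 2, -2), d=6 → +e4, X_9=(4, 2, 2, -1)
t=9: X=(4, 2, 2, -1), d=3 → -e2, X_10=(4, 1, 2, -1)
t=10: X=(4, 1, 2, -1), d=6 → +e4, X_11=(4, 1, 2, 0)
t=11: X=(4, 1, 2, 0), d=1 → -e1, X_12=(3, 1, 2, 0)
t=12: X=(3, 1, 2, 0), d=7 → -e4, X_13=(3, 1, 2, -1)
t=13: X=(3, 1, 2, -1), d=1 → -e1, X_14=(2, 1, 2, -1)

4


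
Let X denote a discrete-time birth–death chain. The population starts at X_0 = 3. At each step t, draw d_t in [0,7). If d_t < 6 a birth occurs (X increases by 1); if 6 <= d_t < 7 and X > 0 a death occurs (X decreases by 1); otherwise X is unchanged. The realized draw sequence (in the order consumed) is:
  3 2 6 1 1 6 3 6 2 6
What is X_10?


t=0: X=3, d=3 → birth, X_1=4
t=1: X=4, d=2 → birth, X_2=5
t=2: X=5, d=6 → death, X_3=4
t=3: X=4, d=1 → birth, X_4=5
t=4: X=5, d=1 → birth, X_5=6
t=5: X=6, d=6 → death, X_6=5
t=6: X=5, d=3 → birth, X_7=6
t=7: X=6, d=6 → death, X_8=5
t=8: X=5, d=2 → birth, X_9=6
t=9: X=6, d=6 → death, X_10=5

5


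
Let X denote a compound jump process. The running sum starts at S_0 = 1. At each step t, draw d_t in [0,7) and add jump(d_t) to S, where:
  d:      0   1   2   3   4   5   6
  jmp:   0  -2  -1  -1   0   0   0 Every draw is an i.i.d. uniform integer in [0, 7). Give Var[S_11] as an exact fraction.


Outcome values over d=0..6: [0, -2, -1, -1, 0, 0, 0]
Σy = -4, Σy² = 6, M = 7
μ = -4/7 = -4/7,  σ² = 6/7 − (-4/7)² = 26/49
Independent increments: Var[S_11] = 11·σ² = 11·(26/49) = 286/49

286/49


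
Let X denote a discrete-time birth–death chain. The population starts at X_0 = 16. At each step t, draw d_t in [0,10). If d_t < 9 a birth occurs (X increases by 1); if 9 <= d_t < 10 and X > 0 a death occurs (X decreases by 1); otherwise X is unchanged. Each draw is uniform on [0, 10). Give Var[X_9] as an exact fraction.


X can drop by at most 1 per step and X_0 = 16 > T = 9, so X_t >= 16 − t >= 7 > 0 for every t <= 9: the floor at 0 (the 'and X > 0' condition) never binds. Hence X_9 = X_0 + Σ_{t<9} Y_t with i.i.d. increments Y_t = y(d_t) ∈ {+1, −1, 0}.
Outcome values over d=0..9: [1, 1, 1, 1, 1, 1, 1, 1, 1, -1]
Σy = 8, Σy² = 10, M = 10
μ = 8/10 = 4/5,  σ² = 10/10 − (4/5)² = 9/25
Independent increments: Var[X_9] = 9·σ² = 9·(9/25) = 81/25

81/25


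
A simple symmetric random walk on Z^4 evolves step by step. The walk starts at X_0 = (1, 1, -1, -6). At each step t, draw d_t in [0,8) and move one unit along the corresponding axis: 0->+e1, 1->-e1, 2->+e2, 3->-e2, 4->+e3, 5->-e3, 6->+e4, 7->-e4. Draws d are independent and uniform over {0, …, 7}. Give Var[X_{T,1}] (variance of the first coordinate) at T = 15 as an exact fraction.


Outcome values over d=0..7: [1, -1, 0, 0, 0, 0, 0, 0]
Σy = 0, Σy² = 2, M = 8
μ = 0/8 = 0,  σ² = 2/8 − (0)² = 1/4
Independent increments: Var[X_15] = 15·σ² = 15·(1/4) = 15/4

15/4


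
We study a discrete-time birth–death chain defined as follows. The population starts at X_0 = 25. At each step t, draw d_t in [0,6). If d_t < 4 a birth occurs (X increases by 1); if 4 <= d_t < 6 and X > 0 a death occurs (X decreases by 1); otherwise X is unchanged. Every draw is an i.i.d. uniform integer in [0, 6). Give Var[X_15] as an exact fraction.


40/3

X can drop by at most 1 per step and X_0 = 25 > T = 15, so X_t >= 25 − t >= 10 > 0 for every t <= 15: the floor at 0 (the 'and X > 0' condition) never binds. Hence X_15 = X_0 + Σ_{t<15} Y_t with i.i.d. increments Y_t = y(d_t) ∈ {+1, −1, 0}.
Outcome values over d=0..5: [1, 1, 1, 1, -1, -1]
Σy = 2, Σy² = 6, M = 6
μ = 2/6 = 1/3,  σ² = 6/6 − (1/3)² = 8/9
Independent increments: Var[X_15] = 15·σ² = 15·(8/9) = 40/3


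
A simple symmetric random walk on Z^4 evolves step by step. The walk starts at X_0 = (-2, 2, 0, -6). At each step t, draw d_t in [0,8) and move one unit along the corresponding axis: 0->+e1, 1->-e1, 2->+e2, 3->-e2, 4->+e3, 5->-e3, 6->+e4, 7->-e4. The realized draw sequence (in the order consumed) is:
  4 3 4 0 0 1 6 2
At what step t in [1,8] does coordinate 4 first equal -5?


t=0: X=(-2, 2, 0, -6), d=4 → +e3, X_1=(-2, 2, 1, -6)
t=1: X=(-2, 2, 1, -6), d=3 → -e2, X_2=(-2, 1, 1, -6)
t=2: X=(-2, 1, 1, -6), d=4 → +e3, X_3=(-2, 1, 2, -6)
t=3: X=(-2, 1, 2, -6), d=0 → +e1, X_4=(-1, 1, 2, -6)
t=4: X=(-1, 1, 2, -6), d=0 → +e1, X_5=(0, 1, 2, -6)
t=5: X=(0, 1, 2, -6), d=1 → -e1, X_6=(-1, 1, 2, -6)
t=6: X=(-1, 1, 2, -6), d=6 → +e4, X_7=(-1, 1, 2, -5)
t=7: X=(-1, 1, 2, -5), d=2 → +e2, X_8=(-1, 2, 2, -5)

7


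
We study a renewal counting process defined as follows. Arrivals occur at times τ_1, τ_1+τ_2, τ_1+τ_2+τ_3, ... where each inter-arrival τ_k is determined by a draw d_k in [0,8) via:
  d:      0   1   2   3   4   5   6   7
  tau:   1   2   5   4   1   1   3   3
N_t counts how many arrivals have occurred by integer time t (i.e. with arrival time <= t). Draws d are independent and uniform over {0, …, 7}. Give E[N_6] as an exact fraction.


Inter-arrival values over d=0..7: [1, 2, 5, 4, 1, 1, 3, 3]
Each d has probability 1/8, so the pmf of τ is: f(1) = 3/8, f(2) = 1/8, f(3) = 1/4, f(4) = 1/8, f(5) = 1/8
Renewal equation for m(n) = E[N_n]: condition on τ_1 = k (if k <= n, one arrival plus a fresh copy on the remaining n−k steps): m(n) = F(n) + Σ_{k<=n} f(k)·m(n−k), where F(n) = P(τ <= n) and m(0) = 0
m(1) = F(1) = 3/8
m(2) = F(2) + f(1)·m(1) = 1/2 + 3/8·3/8 = 41/64
m(3) = F(3) + f(1)·m(2) + f(2)·m(1) = 3/4 + 3/8·41/64 + 1/8·3/8 = 531/512
m(4) = F(4) + f(1)·m(3) + f(2)·m(2) + f(3)·m(1) = 7/8 + 3/8·531/512 + 1/8·41/64 + 1/4·3/8 = 5889/4096
m(5) = F(5) + f(1)·m(4) + f(2)·m(3) + f(3)·m(2) + f(4)·m(1) = 1 + 3/8·5889/4096 + 1/8·531/512 + 1/4·41/64 + 1/8·3/8 = 61467/32768
m(6) = F(6) + f(1)·m(5) + f(2)·m(4) + f(3)·m(3) + f(4)·m(2) + f(5)·m(1) = 1 + 3/8·61467/32768 + 1/8·5889/4096 + 1/4·531/512 + 1/8·41/64 + 1/8·3/8 = 594905/262144
E[N_6] = m(6) = 594905/262144

594905/262144


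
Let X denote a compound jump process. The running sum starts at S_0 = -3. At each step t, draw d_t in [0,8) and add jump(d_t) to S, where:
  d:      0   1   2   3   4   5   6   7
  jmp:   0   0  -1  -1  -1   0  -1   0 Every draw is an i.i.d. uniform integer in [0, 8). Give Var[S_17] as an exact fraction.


Outcome values over d=0..7: [0, 0, -1, -1, -1, 0, -1, 0]
Σy = -4, Σy² = 4, M = 8
μ = -4/8 = -1/2,  σ² = 4/8 − (-1/2)² = 1/4
Independent increments: Var[S_17] = 17·σ² = 17·(1/4) = 17/4

17/4


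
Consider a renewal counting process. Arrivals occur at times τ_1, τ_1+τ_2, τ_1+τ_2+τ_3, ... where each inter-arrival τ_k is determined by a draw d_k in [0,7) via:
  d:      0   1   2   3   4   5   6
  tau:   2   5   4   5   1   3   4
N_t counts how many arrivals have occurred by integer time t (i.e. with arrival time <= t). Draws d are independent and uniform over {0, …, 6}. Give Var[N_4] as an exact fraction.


Inter-arrival values over d=0..6: [2, 5, 4, 5, 1, 3, 4]
Each d has probability 1/7, so the pmf of τ is: f(1) = 1/7, f(2) = 1/7, f(3) = 1/7, f(4) = 2/7, f(5) = 2/7
Let p_n(j) = P(N_n = j), with p_0 = [1]. Condition on τ_1: p_n(0) = P(τ > n), and for j >= 1, p_n(j) = Σ_{k<=n} f(k)·p_{n−k}(j−1)
p_1 = [6/7, 1/7]  (j = 0..1)
p_2 = [5/7, 13/49, 1/49]  (j = 0..2)
p_3 = [4/7, 18/49, 20/343, 1/343]  (j = 0..3)
p_4 = [2/7, 29/49, 38/343, 27/2401, 1/2401]  (j = 0..4)
E[N_4] = Σ j·p_4(j) = 2038/2401;  E[N_4²] = Σ j²·p_4(j) = 8/7
Var[N_4] = 8/7 − (2038/2401)² = 2434900/5764801

2434900/5764801


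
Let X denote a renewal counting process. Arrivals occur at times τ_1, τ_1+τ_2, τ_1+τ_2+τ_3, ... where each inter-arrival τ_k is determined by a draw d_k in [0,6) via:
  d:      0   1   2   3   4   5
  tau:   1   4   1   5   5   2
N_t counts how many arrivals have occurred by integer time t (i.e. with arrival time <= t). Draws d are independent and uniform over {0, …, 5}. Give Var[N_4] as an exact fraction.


96827/104976

Inter-arrival values over d=0..5: [1, 4, 1, 5, 5, 2]
Each d has probability 1/6, so the pmf of τ is: f(1) = 1/3, f(2) = 1/6, f(4) = 1/6, f(5) = 1/3
Let p_n(j) = P(N_n = j), with p_0 = [1]. Condition on τ_1: p_n(0) = P(τ > n), and for j >= 1, p_n(j) = Σ_{k<=n} f(k)·p_{n−k}(j−1)
p_1 = [2/3, 1/3]  (j = 0..1)
p_2 = [1/2, 7/18, 1/9]  (j = 0..2)
p_3 = [1/2, 5/18, 5/27, 1/27]  (j = 0..3)
p_4 = [1/3, 5/12, 17/108, 13/162, 1/81]  (j = 0..4)
E[N_4] = Σ j·p_4(j) = 331/324;  E[N_4²] = Σ j²·p_4(j) = 637/324
Var[N_4] = 637/324 − (331/324)² = 96827/104976


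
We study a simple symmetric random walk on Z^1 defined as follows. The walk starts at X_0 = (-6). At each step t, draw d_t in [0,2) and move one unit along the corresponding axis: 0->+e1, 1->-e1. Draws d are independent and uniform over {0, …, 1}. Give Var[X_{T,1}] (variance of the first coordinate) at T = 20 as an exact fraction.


20

Outcome values over d=0..1: [1, -1]
Σy = 0, Σy² = 2, M = 2
μ = 0/2 = 0,  σ² = 2/2 − (0)² = 1
Independent increments: Var[X_20] = 20·σ² = 20·(1) = 20


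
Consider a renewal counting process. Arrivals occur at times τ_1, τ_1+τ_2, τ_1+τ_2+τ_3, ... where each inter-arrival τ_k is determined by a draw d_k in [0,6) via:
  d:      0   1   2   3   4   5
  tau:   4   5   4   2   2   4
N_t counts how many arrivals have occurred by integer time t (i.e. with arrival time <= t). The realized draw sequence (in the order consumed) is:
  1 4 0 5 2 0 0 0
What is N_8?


draw d_1=1: τ_1=5, arrival time A_1=5
draw d_2=4: τ_2=2, arrival time A_2=7
draw d_3=0: τ_3=4, arrival time A_3=11
draw d_4=5: τ_4=4, arrival time A_4=15
draw d_5=2: τ_5=4, arrival time A_5=19
draw d_6=0: τ_6=4, arrival time A_6=23
draw d_7=0: τ_7=4, arrival time A_7=27
draw d_8=0: τ_8=4, arrival time A_8=31
N_t over t=0..8: 0:0 1:0 2:0 3:0 4:0 5:1 6:1 7:2 8:2

2


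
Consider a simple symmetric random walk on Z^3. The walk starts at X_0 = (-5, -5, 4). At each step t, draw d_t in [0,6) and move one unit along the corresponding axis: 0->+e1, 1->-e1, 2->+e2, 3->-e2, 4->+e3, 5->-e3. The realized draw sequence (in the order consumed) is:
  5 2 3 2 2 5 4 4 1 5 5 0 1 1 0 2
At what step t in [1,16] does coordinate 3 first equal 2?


6

t=0: X=(-5, -5, 4), d=5 → -e3, X_1=(-5, -5, 3)
t=1: X=(-5, -5, 3), d=2 → +e2, X_2=(-5, -4, 3)
t=2: X=(-5, -4, 3), d=3 → -e2, X_3=(-5, -5, 3)
t=3: X=(-5, -5, 3), d=2 → +e2, X_4=(-5, -4, 3)
t=4: X=(-5, -4, 3), d=2 → +e2, X_5=(-5, -3, 3)
t=5: X=(-5, -3, 3), d=5 → -e3, X_6=(-5, -3, 2)
t=6: X=(-5, -3, 2), d=4 → +e3, X_7=(-5, -3, 3)
t=7: X=(-5, -3, 3), d=4 → +e3, X_8=(-5, -3, 4)
t=8: X=(-5, -3, 4), d=1 → -e1, X_9=(-6, -3, 4)
t=9: X=(-6, -3, 4), d=5 → -e3, X_10=(-6, -3, 3)
t=10: X=(-6, -3, 3), d=5 → -e3, X_11=(-6, -3, 2)
t=11: X=(-6, -3, 2), d=0 → +e1, X_12=(-5, -3, 2)
t=12: X=(-5, -3, 2), d=1 → -e1, X_13=(-6, -3, 2)
t=13: X=(-6, -3, 2), d=1 → -e1, X_14=(-7, -3, 2)
t=14: X=(-7, -3, 2), d=0 → +e1, X_15=(-6, -3, 2)
t=15: X=(-6, -3, 2), d=2 → +e2, X_16=(-6, -2, 2)


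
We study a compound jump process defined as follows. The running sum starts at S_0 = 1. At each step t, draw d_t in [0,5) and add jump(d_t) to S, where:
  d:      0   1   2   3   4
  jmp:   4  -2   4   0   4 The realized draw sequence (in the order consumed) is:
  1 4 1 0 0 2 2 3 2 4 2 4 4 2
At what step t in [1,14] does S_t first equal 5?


t=0: S=1, d=1, jump=-2, S_1=-1
t=1: S=-1, d=4, jump=4, S_2=3
t=2: S=3, d=1, jump=-2, S_3=1
t=3: S=1, d=0, jump=4, S_4=5
t=4: S=5, d=0, jump=4, S_5=9
t=5: S=9, d=2, jump=4, S_6=13
t=6: S=13, d=2, jump=4, S_7=17
t=7: S=17, d=3, jump=0, S_8=17
t=8: S=17, d=2, jump=4, S_9=21
t=9: S=21, d=4, jump=4, S_10=25
t=10: S=25, d=2, jump=4, S_11=29
t=11: S=29, d=4, jump=4, S_12=33
t=12: S=33, d=4, jump=4, S_13=37
t=13: S=37, d=2, jump=4, S_14=41

4


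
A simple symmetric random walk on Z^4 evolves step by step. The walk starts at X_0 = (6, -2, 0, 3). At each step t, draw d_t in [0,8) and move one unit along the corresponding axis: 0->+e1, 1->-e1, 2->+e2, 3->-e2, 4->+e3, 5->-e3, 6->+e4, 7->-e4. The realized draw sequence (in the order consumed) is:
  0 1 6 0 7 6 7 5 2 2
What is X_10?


t=0: X=(6, -2, 0, 3), d=0 → +e1, X_1=(7, -2, 0, 3)
t=1: X=(7, -2, 0, 3), d=1 → -e1, X_2=(6, -2, 0, 3)
t=2: X=(6, -2, 0, 3), d=6 → +e4, X_3=(6, -2, 0, 4)
t=3: X=(6, -2, 0, 4), d=0 → +e1, X_4=(7, -2, 0, 4)
t=4: X=(7, -2, 0, 4), d=7 → -e4, X_5=(7, -2, 0, 3)
t=5: X=(7, -2, 0, 3), d=6 → +e4, X_6=(7, -2, 0, 4)
t=6: X=(7, -2, 0, 4), d=7 → -e4, X_7=(7, -2, 0, 3)
t=7: X=(7, -2, 0, 3), d=5 → -e3, X_8=(7, -2, -1, 3)
t=8: X=(7, -2, -1, 3), d=2 → +e2, X_9=(7, -1, -1, 3)
t=9: X=(7, -1, -1, 3), d=2 → +e2, X_10=(7, 0, -1, 3)

(7, 0, -1, 3)


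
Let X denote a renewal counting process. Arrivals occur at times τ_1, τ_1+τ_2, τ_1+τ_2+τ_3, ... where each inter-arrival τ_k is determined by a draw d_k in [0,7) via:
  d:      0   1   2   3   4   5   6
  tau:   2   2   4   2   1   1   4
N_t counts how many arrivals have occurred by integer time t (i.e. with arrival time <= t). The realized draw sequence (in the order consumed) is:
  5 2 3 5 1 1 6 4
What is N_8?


4

draw d_1=5: τ_1=1, arrival time A_1=1
draw d_2=2: τ_2=4, arrival time A_2=5
draw d_3=3: τ_3=2, arrival time A_3=7
draw d_4=5: τ_4=1, arrival time A_4=8
draw d_5=1: τ_5=2, arrival time A_5=10
draw d_6=1: τ_6=2, arrival time A_6=12
draw d_7=6: τ_7=4, arrival time A_7=16
draw d_8=4: τ_8=1, arrival time A_8=17
N_t over t=0..8: 0:0 1:1 2:1 3:1 4:1 5:2 6:2 7:3 8:4


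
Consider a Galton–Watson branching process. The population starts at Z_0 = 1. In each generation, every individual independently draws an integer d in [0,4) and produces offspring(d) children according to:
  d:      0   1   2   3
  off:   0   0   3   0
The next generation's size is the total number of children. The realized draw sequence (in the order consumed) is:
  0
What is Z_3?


0

gen 0: Z_0=1, draws=[0], offspring=[0], Z_1=0
gen 1: Z_1=0, draws=[], offspring=[], Z_2=0
gen 2: Z_2=0, draws=[], offspring=[], Z_3=0


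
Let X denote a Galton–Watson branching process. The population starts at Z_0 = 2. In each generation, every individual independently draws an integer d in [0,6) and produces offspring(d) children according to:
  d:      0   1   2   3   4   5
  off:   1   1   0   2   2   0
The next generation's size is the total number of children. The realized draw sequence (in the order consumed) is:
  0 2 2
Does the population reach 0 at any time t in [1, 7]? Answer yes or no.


yes

gen 0: Z_0=2, draws=[0, 2], offspring=[1, 0], Z_1=1
gen 1: Z_1=1, draws=[2], offspring=[0], Z_2=0
gen 2: Z_2=0, draws=[], offspring=[], Z_3=0
gen 3: Z_3=0, draws=[], offspring=[], Z_4=0
gen 4: Z_4=0, draws=[], offspring=[], Z_5=0
gen 5: Z_5=0, draws=[], offspring=[], Z_6=0
gen 6: Z_6=0, draws=[], offspring=[], Z_7=0


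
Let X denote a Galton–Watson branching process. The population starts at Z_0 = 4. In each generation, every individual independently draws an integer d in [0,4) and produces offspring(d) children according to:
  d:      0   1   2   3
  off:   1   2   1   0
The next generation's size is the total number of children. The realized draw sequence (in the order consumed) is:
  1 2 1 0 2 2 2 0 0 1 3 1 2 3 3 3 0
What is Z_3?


gen 0: Z_0=4, draws=[1, 2, 1, 0], offspring=[2, 1, 2, 1], Z_1=6
gen 1: Z_1=6, draws=[2, 2, 2, 0, 0, 1], offspring=[1, 1, 1, 1, 1, 2], Z_2=7
gen 2: Z_2=7, draws=[3, 1, 2, 3, 3, 3, 0], offspring=[0, 2, 1, 0, 0, 0, 1], Z_3=4

4


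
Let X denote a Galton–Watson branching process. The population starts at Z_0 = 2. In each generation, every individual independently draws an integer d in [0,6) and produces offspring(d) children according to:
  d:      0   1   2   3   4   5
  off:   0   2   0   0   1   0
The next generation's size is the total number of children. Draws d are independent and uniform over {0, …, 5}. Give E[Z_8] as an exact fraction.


Outcome values over d=0..5: [0, 2, 0, 0, 1, 0]
Σy = 3, Σy² = 5, M = 6
μ = 3/6 = 1/2,  σ² = 5/6 − (1/2)² = 7/12
E[Z_0] = 2
E[Z_1] = 1/2·E[Z_0] = 1
E[Z_2] = 1/2·E[Z_1] = 1/2
E[Z_3] = 1/2·E[Z_2] = 1/4
E[Z_4] = 1/2·E[Z_3] = 1/8
E[Z_5] = 1/2·E[Z_4] = 1/16
E[Z_6] = 1/2·E[Z_5] = 1/32
E[Z_7] = 1/2·E[Z_6] = 1/64
E[Z_8] = 1/2·E[Z_7] = 1/128

1/128


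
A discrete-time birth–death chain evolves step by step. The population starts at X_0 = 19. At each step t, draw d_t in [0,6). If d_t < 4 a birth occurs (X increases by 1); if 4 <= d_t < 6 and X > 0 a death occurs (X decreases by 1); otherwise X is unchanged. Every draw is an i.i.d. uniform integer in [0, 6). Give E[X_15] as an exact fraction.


24

X can drop by at most 1 per step and X_0 = 19 > T = 15, so X_t >= 19 − t >= 4 > 0 for every t <= 15: the floor at 0 (the 'and X > 0' condition) never binds. Hence X_15 = X_0 + Σ_{t<15} Y_t with i.i.d. increments Y_t = y(d_t) ∈ {+1, −1, 0}.
Outcome values over d=0..5: [1, 1, 1, 1, -1, -1]
Σy = 2, Σy² = 6, M = 6
μ = 2/6 = 1/3,  σ² = 6/6 − (1/3)² = 8/9
E[X_15] = 19 + 15·(1/3) = 24


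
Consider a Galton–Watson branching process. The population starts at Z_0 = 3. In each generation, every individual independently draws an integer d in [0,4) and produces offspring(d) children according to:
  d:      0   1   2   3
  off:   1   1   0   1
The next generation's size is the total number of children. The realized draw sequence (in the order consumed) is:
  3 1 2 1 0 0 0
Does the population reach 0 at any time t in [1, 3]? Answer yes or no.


gen 0: Z_0=3, draws=[3, 1, 2], offspring=[1, 1, 0], Z_1=2
gen 1: Z_1=2, draws=[1, 0], offspring=[1, 1], Z_2=2
gen 2: Z_2=2, draws=[0, 0], offspring=[1, 1], Z_3=2

no


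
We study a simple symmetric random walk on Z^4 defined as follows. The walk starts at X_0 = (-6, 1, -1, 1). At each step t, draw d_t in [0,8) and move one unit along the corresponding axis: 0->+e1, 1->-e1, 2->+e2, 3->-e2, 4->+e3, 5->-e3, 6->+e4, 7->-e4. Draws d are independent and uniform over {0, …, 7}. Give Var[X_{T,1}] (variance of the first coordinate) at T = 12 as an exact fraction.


Outcome values over d=0..7: [1, -1, 0, 0, 0, 0, 0, 0]
Σy = 0, Σy² = 2, M = 8
μ = 0/8 = 0,  σ² = 2/8 − (0)² = 1/4
Independent increments: Var[X_12] = 12·σ² = 12·(1/4) = 3

3


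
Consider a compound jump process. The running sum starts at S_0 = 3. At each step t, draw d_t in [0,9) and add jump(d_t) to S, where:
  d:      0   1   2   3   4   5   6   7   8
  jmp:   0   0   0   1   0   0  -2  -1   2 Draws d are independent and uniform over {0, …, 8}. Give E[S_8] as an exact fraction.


Outcome values over d=0..8: [0, 0, 0, 1, 0, 0, -2, -1, 2]
Σy = 0, Σy² = 10, M = 9
μ = 0/9 = 0,  σ² = 10/9 − (0)² = 10/9
E[S_8] = 3 + 8·(0) = 3

3


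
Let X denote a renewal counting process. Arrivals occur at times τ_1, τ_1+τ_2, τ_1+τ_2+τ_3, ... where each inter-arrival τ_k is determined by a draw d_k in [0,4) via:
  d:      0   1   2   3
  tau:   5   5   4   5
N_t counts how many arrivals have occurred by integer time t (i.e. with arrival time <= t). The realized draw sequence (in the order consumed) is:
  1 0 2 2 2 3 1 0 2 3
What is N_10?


2

draw d_1=1: τ_1=5, arrival time A_1=5
draw d_2=0: τ_2=5, arrival time A_2=10
draw d_3=2: τ_3=4, arrival time A_3=14
draw d_4=2: τ_4=4, arrival time A_4=18
draw d_5=2: τ_5=4, arrival time A_5=22
draw d_6=3: τ_6=5, arrival time A_6=27
draw d_7=1: τ_7=5, arrival time A_7=32
draw d_8=0: τ_8=5, arrival time A_8=37
draw d_9=2: τ_9=4, arrival time A_9=41
draw d_10=3: τ_10=5, arrival time A_10=46
N_t over t=0..10: 0:0 1:0 2:0 3:0 4:0 5:1 6:1 7:1 8:1 9:1 10:2


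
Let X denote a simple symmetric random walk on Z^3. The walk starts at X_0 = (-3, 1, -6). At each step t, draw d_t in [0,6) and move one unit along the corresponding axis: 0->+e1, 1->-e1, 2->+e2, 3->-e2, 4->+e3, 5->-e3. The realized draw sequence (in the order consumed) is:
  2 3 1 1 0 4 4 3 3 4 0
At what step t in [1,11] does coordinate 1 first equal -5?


t=0: X=(-3, 1, -6), d=2 → +e2, X_1=(-3, 2, -6)
t=1: X=(-3, 2, -6), d=3 → -e2, X_2=(-3, 1, -6)
t=2: X=(-3, 1, -6), d=1 → -e1, X_3=(-4, 1, -6)
t=3: X=(-4, 1, -6), d=1 → -e1, X_4=(-5, 1, -6)
t=4: X=(-5, 1, -6), d=0 → +e1, X_5=(-4, 1, -6)
t=5: X=(-4, 1, -6), d=4 → +e3, X_6=(-4, 1, -5)
t=6: X=(-4, 1, -5), d=4 → +e3, X_7=(-4, 1, -4)
t=7: X=(-4, 1, -4), d=3 → -e2, X_8=(-4, 0, -4)
t=8: X=(-4, 0, -4), d=3 → -e2, X_9=(-4, -1, -4)
t=9: X=(-4, -1, -4), d=4 → +e3, X_10=(-4, -1, -3)
t=10: X=(-4, -1, -3), d=0 → +e1, X_11=(-3, -1, -3)

4


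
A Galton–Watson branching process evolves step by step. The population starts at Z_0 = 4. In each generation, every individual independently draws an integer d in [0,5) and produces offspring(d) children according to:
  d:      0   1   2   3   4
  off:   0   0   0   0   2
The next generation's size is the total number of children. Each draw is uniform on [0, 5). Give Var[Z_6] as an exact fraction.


10622976/244140625

Outcome values over d=0..4: [0, 0, 0, 0, 2]
Σy = 2, Σy² = 4, M = 5
μ = 2/5 = 2/5,  σ² = 4/5 − (2/5)² = 16/25
V_0 = 0, E_0 = 4
V_1 = 16/25·E_0 + (2/5)²·V_0 = 64/25;  E_1 = 8/5
V_2 = 16/25·E_1 + (2/5)²·V_1 = 896/625;  E_2 = 16/25
V_3 = 16/25·E_2 + (2/5)²·V_2 = 9984/15625;  E_3 = 32/125
V_4 = 16/25·E_3 + (2/5)²·V_3 = 103936/390625;  E_4 = 64/625
V_5 = 16/25·E_4 + (2/5)²·V_4 = 1055744/9765625;  E_5 = 128/3125
V_6 = 16/25·E_5 + (2/5)²·V_5 = 10622976/244140625;  E_6 = 256/15625


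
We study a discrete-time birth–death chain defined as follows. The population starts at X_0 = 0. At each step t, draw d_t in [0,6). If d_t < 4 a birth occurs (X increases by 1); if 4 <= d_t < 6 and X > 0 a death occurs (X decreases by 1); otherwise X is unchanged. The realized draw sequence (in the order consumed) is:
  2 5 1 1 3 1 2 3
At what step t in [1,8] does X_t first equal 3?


5

t=0: X=0, d=2 → birth, X_1=1
t=1: X=1, d=5 → death, X_2=0
t=2: X=0, d=1 → birth, X_3=1
t=3: X=1, d=1 → birth, X_4=2
t=4: X=2, d=3 → birth, X_5=3
t=5: X=3, d=1 → birth, X_6=4
t=6: X=4, d=2 → birth, X_7=5
t=7: X=5, d=3 → birth, X_8=6


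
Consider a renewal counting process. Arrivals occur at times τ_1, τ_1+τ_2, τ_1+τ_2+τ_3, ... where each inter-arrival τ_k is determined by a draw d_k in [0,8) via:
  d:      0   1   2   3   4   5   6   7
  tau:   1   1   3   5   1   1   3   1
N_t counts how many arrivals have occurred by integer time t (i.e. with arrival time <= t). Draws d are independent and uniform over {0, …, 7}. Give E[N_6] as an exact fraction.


Inter-arrival values over d=0..7: [1, 1, 3, 5, 1, 1, 3, 1]
Each d has probability 1/8, so the pmf of τ is: f(1) = 5/8, f(3) = 1/4, f(5) = 1/8
Renewal equation for m(n) = E[N_n]: condition on τ_1 = k (if k <= n, one arrival plus a fresh copy on the remaining n−k steps): m(n) = F(n) + Σ_{k<=n} f(k)·m(n−k), where F(n) = P(τ <= n) and m(0) = 0
m(1) = F(1) = 5/8
m(2) = F(2) + f(1)·m(1) = 5/8 + 5/8·5/8 = 65/64
m(3) = F(3) + f(1)·m(2) = 7/8 + 5/8·65/64 = 773/512
m(4) = F(4) + f(1)·m(3) + f(3)·m(1) = 7/8 + 5/8·773/512 + 1/4·5/8 = 8089/4096
m(5) = F(5) + f(1)·m(4) + f(3)·m(2) = 1 + 5/8·8089/4096 + 1/4·65/64 = 81533/32768
m(6) = F(6) + f(1)·m(5) + f(3)·m(3) + f(5)·m(1) = 1 + 5/8·81533/32768 + 1/4·773/512 + 1/8·5/8 = 789233/262144
E[N_6] = m(6) = 789233/262144

789233/262144


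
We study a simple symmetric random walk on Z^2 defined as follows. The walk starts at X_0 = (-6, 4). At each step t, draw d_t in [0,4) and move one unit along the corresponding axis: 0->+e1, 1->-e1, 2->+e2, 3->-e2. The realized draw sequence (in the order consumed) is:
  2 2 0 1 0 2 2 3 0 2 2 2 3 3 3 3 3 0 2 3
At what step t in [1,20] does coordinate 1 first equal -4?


9

t=0: X=(-6, 4), d=2 → +e2, X_1=(-6, 5)
t=1: X=(-6, 5), d=2 → +e2, X_2=(-6, 6)
t=2: X=(-6, 6), d=0 → +e1, X_3=(-5, 6)
t=3: X=(-5, 6), d=1 → -e1, X_4=(-6, 6)
t=4: X=(-6, 6), d=0 → +e1, X_5=(-5, 6)
t=5: X=(-5, 6), d=2 → +e2, X_6=(-5, 7)
t=6: X=(-5, 7), d=2 → +e2, X_7=(-5, 8)
t=7: X=(-5, 8), d=3 → -e2, X_8=(-5, 7)
t=8: X=(-5, 7), d=0 → +e1, X_9=(-4, 7)
t=9: X=(-4, 7), d=2 → +e2, X_10=(-4, 8)
t=10: X=(-4, 8), d=2 → +e2, X_11=(-4, 9)
t=11: X=(-4, 9), d=2 → +e2, X_12=(-4, 10)
t=12: X=(-4, 10), d=3 → -e2, X_13=(-4, 9)
t=13: X=(-4, 9), d=3 → -e2, X_14=(-4, 8)
t=14: X=(-4, 8), d=3 → -e2, X_15=(-4, 7)
t=15: X=(-4, 7), d=3 → -e2, X_16=(-4, 6)
t=16: X=(-4, 6), d=3 → -e2, X_17=(-4, 5)
t=17: X=(-4, 5), d=0 → +e1, X_18=(-3, 5)
t=18: X=(-3, 5), d=2 → +e2, X_19=(-3, 6)
t=19: X=(-3, 6), d=3 → -e2, X_20=(-3, 5)


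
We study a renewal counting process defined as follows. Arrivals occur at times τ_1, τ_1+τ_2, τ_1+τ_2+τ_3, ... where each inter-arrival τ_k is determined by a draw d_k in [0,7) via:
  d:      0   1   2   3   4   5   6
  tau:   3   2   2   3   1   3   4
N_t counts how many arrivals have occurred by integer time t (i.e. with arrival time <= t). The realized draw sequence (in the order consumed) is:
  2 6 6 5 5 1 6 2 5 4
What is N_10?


3

draw d_1=2: τ_1=2, arrival time A_1=2
draw d_2=6: τ_2=4, arrival time A_2=6
draw d_3=6: τ_3=4, arrival time A_3=10
draw d_4=5: τ_4=3, arrival time A_4=13
draw d_5=5: τ_5=3, arrival time A_5=16
draw d_6=1: τ_6=2, arrival time A_6=18
draw d_7=6: τ_7=4, arrival time A_7=22
draw d_8=2: τ_8=2, arrival time A_8=24
draw d_9=5: τ_9=3, arrival time A_9=27
draw d_10=4: τ_10=1, arrival time A_10=28
N_t over t=0..10: 0:0 1:0 2:1 3:1 4:1 5:1 6:2 7:2 8:2 9:2 10:3


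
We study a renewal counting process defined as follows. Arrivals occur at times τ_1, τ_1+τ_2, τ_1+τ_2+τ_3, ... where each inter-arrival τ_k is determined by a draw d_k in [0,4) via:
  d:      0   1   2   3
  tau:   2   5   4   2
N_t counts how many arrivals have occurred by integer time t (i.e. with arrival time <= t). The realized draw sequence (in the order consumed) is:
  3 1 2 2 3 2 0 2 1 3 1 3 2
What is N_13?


draw d_1=3: τ_1=2, arrival time A_1=2
draw d_2=1: τ_2=5, arrival time A_2=7
draw d_3=2: τ_3=4, arrival time A_3=11
draw d_4=2: τ_4=4, arrival time A_4=15
draw d_5=3: τ_5=2, arrival time A_5=17
draw d_6=2: τ_6=4, arrival time A_6=21
draw d_7=0: τ_7=2, arrival time A_7=23
draw d_8=2: τ_8=4, arrival time A_8=27
draw d_9=1: τ_9=5, arrival time A_9=32
draw d_10=3: τ_10=2, arrival time A_10=34
draw d_11=1: τ_11=5, arrival time A_11=39
draw d_12=3: τ_12=2, arrival time A_12=41
draw d_13=2: τ_13=4, arrival time A_13=45
N_t over t=0..13: 0:0 1:0 2:1 3:1 4:1 5:1 6:1 7:2 8:2 9:2 10:2 11:3 12:3 13:3

3


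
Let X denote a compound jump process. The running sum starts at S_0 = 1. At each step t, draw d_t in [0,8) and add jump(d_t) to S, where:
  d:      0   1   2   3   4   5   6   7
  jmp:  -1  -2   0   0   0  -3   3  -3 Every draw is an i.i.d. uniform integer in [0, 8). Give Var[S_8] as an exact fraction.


55/2

Outcome values over d=0..7: [-1, -2, 0, 0, 0, -3, 3, -3]
Σy = -6, Σy² = 32, M = 8
μ = -6/8 = -3/4,  σ² = 32/8 − (-3/4)² = 55/16
Independent increments: Var[S_8] = 8·σ² = 8·(55/16) = 55/2


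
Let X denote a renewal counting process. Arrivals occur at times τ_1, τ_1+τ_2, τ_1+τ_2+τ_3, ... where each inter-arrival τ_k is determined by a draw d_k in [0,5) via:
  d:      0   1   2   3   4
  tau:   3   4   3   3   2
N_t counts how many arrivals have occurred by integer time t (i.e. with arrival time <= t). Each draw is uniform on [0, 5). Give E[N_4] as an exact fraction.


Inter-arrival values over d=0..4: [3, 4, 3, 3, 2]
Each d has probability 1/5, so the pmf of τ is: f(2) = 1/5, f(3) = 3/5, f(4) = 1/5
Renewal equation for m(n) = E[N_n]: condition on τ_1 = k (if k <= n, one arrival plus a fresh copy on the remaining n−k steps): m(n) = F(n) + Σ_{k<=n} f(k)·m(n−k), where F(n) = P(τ <= n) and m(0) = 0
m(1) = F(1) = 0
m(2) = F(2) = 1/5
m(3) = F(3) = 4/5
m(4) = F(4) + f(2)·m(2) = 1 + 1/5·1/5 = 26/25
E[N_4] = m(4) = 26/25

26/25


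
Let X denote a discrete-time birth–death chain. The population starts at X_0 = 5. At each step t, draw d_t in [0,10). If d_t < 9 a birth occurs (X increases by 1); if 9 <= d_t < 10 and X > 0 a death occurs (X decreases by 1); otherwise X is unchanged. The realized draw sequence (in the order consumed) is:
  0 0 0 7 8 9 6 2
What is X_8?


t=0: X=5, d=0 → birth, X_1=6
t=1: X=6, d=0 → birth, X_2=7
t=2: X=7, d=0 → birth, X_3=8
t=3: X=8, d=7 → birth, X_4=9
t=4: X=9, d=8 → birth, X_5=10
t=5: X=10, d=9 → death, X_6=9
t=6: X=9, d=6 → birth, X_7=10
t=7: X=10, d=2 → birth, X_8=11

11


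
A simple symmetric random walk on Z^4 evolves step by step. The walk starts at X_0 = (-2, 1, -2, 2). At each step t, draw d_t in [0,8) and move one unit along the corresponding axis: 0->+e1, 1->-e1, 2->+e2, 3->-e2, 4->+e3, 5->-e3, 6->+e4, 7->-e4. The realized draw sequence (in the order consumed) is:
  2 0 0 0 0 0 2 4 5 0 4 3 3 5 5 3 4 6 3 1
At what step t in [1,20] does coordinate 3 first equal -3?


15

t=0: X=(-2, 1, -2, 2), d=2 → +e2, X_1=(-2, 2, -2, 2)
t=1: X=(-2, 2, -2, 2), d=0 → +e1, X_2=(-1, 2, -2, 2)
t=2: X=(-1, 2, -2, 2), d=0 → +e1, X_3=(0, 2, -2, 2)
t=3: X=(0, 2, -2, 2), d=0 → +e1, X_4=(1, 2, -2, 2)
t=4: X=(1, 2, -2, 2), d=0 → +e1, X_5=(2, 2, -2, 2)
t=5: X=(2, 2, -2, 2), d=0 → +e1, X_6=(3, 2, -2, 2)
t=6: X=(3, 2, -2, 2), d=2 → +e2, X_7=(3, 3, -2, 2)
t=7: X=(3, 3, -2, 2), d=4 → +e3, X_8=(3, 3, -1, 2)
t=8: X=(3, 3, -1, 2), d=5 → -e3, X_9=(3, 3, -2, 2)
t=9: X=(3, 3, -2, 2), d=0 → +e1, X_10=(4, 3, -2, 2)
t=10: X=(4, 3, -2, 2), d=4 → +e3, X_11=(4, 3, -1, 2)
t=11: X=(4, 3, -1, 2), d=3 → -e2, X_12=(4, 2, -1, 2)
t=12: X=(4, 2, -1, 2), d=3 → -e2, X_13=(4, 1, -1, 2)
t=13: X=(4, 1, -1, 2), d=5 → -e3, X_14=(4, 1, -2, 2)
t=14: X=(4, 1, -2, 2), d=5 → -e3, X_15=(4, 1, -3, 2)
t=15: X=(4, 1, -3, 2), d=3 → -e2, X_16=(4, 0, -3, 2)
t=16: X=(4, 0, -3, 2), d=4 → +e3, X_17=(4, 0, -2, 2)
t=17: X=(4, 0, -2, 2), d=6 → +e4, X_18=(4, 0, -2, 3)
t=18: X=(4, 0, -2, 3), d=3 → -e2, X_19=(4, -1, -2, 3)
t=19: X=(4, -1, -2, 3), d=1 → -e1, X_20=(3, -1, -2, 3)


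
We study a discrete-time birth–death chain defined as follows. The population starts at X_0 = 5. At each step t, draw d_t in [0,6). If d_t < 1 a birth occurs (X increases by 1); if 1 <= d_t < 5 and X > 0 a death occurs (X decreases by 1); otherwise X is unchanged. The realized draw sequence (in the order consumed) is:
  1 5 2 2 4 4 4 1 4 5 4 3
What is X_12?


t=0: X=5, d=1 → death, X_1=4
t=1: X=4, d=5 → hold, X_2=4
t=2: X=4, d=2 → death, X_3=3
t=3: X=3, d=2 → death, X_4=2
t=4: X=2, d=4 → death, X_5=1
t=5: X=1, d=4 → death, X_6=0
t=6: X=0, d=4 → hold, X_7=0
t=7: X=0, d=1 → hold, X_8=0
t=8: X=0, d=4 → hold, X_9=0
t=9: X=0, d=5 → hold, X_10=0
t=10: X=0, d=4 → hold, X_11=0
t=11: X=0, d=3 → hold, X_12=0

0


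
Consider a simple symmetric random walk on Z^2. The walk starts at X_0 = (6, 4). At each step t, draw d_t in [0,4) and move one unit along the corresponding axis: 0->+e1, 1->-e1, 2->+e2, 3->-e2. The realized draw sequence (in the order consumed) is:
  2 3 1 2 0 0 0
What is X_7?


(8, 5)

t=0: X=(6, 4), d=2 → +e2, X_1=(6, 5)
t=1: X=(6, 5), d=3 → -e2, X_2=(6, 4)
t=2: X=(6, 4), d=1 → -e1, X_3=(5, 4)
t=3: X=(5, 4), d=2 → +e2, X_4=(5, 5)
t=4: X=(5, 5), d=0 → +e1, X_5=(6, 5)
t=5: X=(6, 5), d=0 → +e1, X_6=(7, 5)
t=6: X=(7, 5), d=0 → +e1, X_7=(8, 5)


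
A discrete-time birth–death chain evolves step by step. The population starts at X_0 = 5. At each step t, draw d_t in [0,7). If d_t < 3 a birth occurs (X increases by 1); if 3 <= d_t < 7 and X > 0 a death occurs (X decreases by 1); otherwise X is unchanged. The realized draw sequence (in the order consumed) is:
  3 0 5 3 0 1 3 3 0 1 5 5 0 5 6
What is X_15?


2

t=0: X=5, d=3 → death, X_1=4
t=1: X=4, d=0 → birth, X_2=5
t=2: X=5, d=5 → death, X_3=4
t=3: X=4, d=3 → death, X_4=3
t=4: X=3, d=0 → birth, X_5=4
t=5: X=4, d=1 → birth, X_6=5
t=6: X=5, d=3 → death, X_7=4
t=7: X=4, d=3 → death, X_8=3
t=8: X=3, d=0 → birth, X_9=4
t=9: X=4, d=1 → birth, X_10=5
t=10: X=5, d=5 → death, X_11=4
t=11: X=4, d=5 → death, X_12=3
t=12: X=3, d=0 → birth, X_13=4
t=13: X=4, d=5 → death, X_14=3
t=14: X=3, d=6 → death, X_15=2


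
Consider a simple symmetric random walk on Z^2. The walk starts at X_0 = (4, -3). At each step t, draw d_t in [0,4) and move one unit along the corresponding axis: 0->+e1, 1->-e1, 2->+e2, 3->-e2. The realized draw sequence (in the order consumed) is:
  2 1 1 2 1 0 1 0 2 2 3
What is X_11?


(2, 0)

t=0: X=(4, -3), d=2 → +e2, X_1=(4, -2)
t=1: X=(4, -2), d=1 → -e1, X_2=(3, -2)
t=2: X=(3, -2), d=1 → -e1, X_3=(2, -2)
t=3: X=(2, -2), d=2 → +e2, X_4=(2, -1)
t=4: X=(2, -1), d=1 → -e1, X_5=(1, -1)
t=5: X=(1, -1), d=0 → +e1, X_6=(2, -1)
t=6: X=(2, -1), d=1 → -e1, X_7=(1, -1)
t=7: X=(1, -1), d=0 → +e1, X_8=(2, -1)
t=8: X=(2, -1), d=2 → +e2, X_9=(2, 0)
t=9: X=(2, 0), d=2 → +e2, X_10=(2, 1)
t=10: X=(2, 1), d=3 → -e2, X_11=(2, 0)


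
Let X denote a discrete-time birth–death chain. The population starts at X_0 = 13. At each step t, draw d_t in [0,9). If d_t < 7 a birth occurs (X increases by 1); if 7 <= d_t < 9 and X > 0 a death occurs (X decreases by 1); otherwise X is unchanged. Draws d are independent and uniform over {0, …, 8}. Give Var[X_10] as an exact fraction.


560/81

X can drop by at most 1 per step and X_0 = 13 > T = 10, so X_t >= 13 − t >= 3 > 0 for every t <= 10: the floor at 0 (the 'and X > 0' condition) never binds. Hence X_10 = X_0 + Σ_{t<10} Y_t with i.i.d. increments Y_t = y(d_t) ∈ {+1, −1, 0}.
Outcome values over d=0..8: [1, 1, 1, 1, 1, 1, 1, -1, -1]
Σy = 5, Σy² = 9, M = 9
μ = 5/9 = 5/9,  σ² = 9/9 − (5/9)² = 56/81
Independent increments: Var[X_10] = 10·σ² = 10·(56/81) = 560/81


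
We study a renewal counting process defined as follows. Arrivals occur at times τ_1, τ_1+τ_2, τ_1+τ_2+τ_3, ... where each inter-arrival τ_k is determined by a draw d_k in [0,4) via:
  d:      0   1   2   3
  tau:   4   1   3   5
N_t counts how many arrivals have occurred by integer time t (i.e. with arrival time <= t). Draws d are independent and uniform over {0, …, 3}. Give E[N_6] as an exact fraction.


6677/4096

Inter-arrival values over d=0..3: [4, 1, 3, 5]
Each d has probability 1/4, so the pmf of τ is: f(1) = 1/4, f(3) = 1/4, f(4) = 1/4, f(5) = 1/4
Renewal equation for m(n) = E[N_n]: condition on τ_1 = k (if k <= n, one arrival plus a fresh copy on the remaining n−k steps): m(n) = F(n) + Σ_{k<=n} f(k)·m(n−k), where F(n) = P(τ <= n) and m(0) = 0
m(1) = F(1) = 1/4
m(2) = F(2) + f(1)·m(1) = 1/4 + 1/4·1/4 = 5/16
m(3) = F(3) + f(1)·m(2) = 1/2 + 1/4·5/16 = 37/64
m(4) = F(4) + f(1)·m(3) + f(3)·m(1) = 3/4 + 1/4·37/64 + 1/4·1/4 = 245/256
m(5) = F(5) + f(1)·m(4) + f(3)·m(2) + f(4)·m(1) = 1 + 1/4·245/256 + 1/4·5/16 + 1/4·1/4 = 1413/1024
m(6) = F(6) + f(1)·m(5) + f(3)·m(3) + f(4)·m(2) + f(5)·m(1) = 1 + 1/4·1413/1024 + 1/4·37/64 + 1/4·5/16 + 1/4·1/4 = 6677/4096
E[N_6] = m(6) = 6677/4096


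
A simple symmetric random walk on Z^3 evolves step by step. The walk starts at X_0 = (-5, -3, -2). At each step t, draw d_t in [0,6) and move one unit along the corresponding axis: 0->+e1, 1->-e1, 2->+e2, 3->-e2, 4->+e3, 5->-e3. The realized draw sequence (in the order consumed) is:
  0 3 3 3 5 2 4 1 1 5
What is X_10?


(-6, -5, -3)

t=0: X=(-5, -3, -2), d=0 → +e1, X_1=(-4, -3, -2)
t=1: X=(-4, -3, -2), d=3 → -e2, X_2=(-4, -4, -2)
t=2: X=(-4, -4, -2), d=3 → -e2, X_3=(-4, -5, -2)
t=3: X=(-4, -5, -2), d=3 → -e2, X_4=(-4, -6, -2)
t=4: X=(-4, -6, -2), d=5 → -e3, X_5=(-4, -6, -3)
t=5: X=(-4, -6, -3), d=2 → +e2, X_6=(-4, -5, -3)
t=6: X=(-4, -5, -3), d=4 → +e3, X_7=(-4, -5, -2)
t=7: X=(-4, -5, -2), d=1 → -e1, X_8=(-5, -5, -2)
t=8: X=(-5, -5, -2), d=1 → -e1, X_9=(-6, -5, -2)
t=9: X=(-6, -5, -2), d=5 → -e3, X_10=(-6, -5, -3)


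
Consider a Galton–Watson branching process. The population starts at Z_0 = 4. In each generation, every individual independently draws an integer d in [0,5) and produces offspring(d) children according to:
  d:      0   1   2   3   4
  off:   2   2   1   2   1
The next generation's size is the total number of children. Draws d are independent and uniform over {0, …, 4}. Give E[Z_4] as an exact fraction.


Outcome values over d=0..4: [2, 2, 1, 2, 1]
Σy = 8, Σy² = 14, M = 5
μ = 8/5 = 8/5,  σ² = 14/5 − (8/5)² = 6/25
E[Z_0] = 4
E[Z_1] = 8/5·E[Z_0] = 32/5
E[Z_2] = 8/5·E[Z_1] = 256/25
E[Z_3] = 8/5·E[Z_2] = 2048/125
E[Z_4] = 8/5·E[Z_3] = 16384/625

16384/625


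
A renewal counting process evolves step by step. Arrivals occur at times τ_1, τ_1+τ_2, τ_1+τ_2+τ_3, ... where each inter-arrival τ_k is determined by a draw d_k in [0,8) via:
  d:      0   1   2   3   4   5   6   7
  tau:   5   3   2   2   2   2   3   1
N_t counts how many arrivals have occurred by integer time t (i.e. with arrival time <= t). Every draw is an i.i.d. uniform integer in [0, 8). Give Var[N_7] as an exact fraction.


2854630363823/4398046511104

Inter-arrival values over d=0..7: [5, 3, 2, 2, 2, 2, 3, 1]
Each d has probability 1/8, so the pmf of τ is: f(1) = 1/8, f(2) = 1/2, f(3) = 1/4, f(5) = 1/8
Let p_n(j) = P(N_n = j), with p_0 = [1]. Condition on τ_1: p_n(0) = P(τ > n), and for j >= 1, p_n(j) = Σ_{k<=n} f(k)·p_{n−k}(j−1)
p_1 = [7/8, 1/8]  (j = 0..1)
p_2 = [3/8, 39/64, 1/64]  (j = 0..2)
p_3 = [1/8, 47/64, 71/512, 1/512]  (j = 0..3)
p_4 = [1/8, 27/64, 219/512, 103/4096, 1/4096]  (j = 0..4)
p_5 = [0, 19/64, 293/512, 519/4096, 135/32768, 1/32768]  (j = 0..5)
p_6 = [0, 13/64, 229/512, 1311/4096, 947/32768, 167/262144, 1/262144]  (j = 0..6)
p_7 = [0, 5/64, 91/256, 1847/4096, 3593/32768, 1503/262144, 199/2097152, 1/2097152]  (j = 0..7)
E[N_7] = Σ j·p_7(j) = 5472905/2097152;  E[N_7²] = Σ j²·p_7(j) = 15643749/2097152
Var[N_7] = 15643749/2097152 − (5472905/2097152)² = 2854630363823/4398046511104


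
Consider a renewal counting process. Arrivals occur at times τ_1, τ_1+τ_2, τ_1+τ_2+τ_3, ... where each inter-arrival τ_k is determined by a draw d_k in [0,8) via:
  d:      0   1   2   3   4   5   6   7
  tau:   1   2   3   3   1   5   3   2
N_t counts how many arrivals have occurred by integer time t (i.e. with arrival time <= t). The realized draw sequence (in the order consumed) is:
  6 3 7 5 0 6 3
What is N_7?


draw d_1=6: τ_1=3, arrival time A_1=3
draw d_2=3: τ_2=3, arrival time A_2=6
draw d_3=7: τ_3=2, arrival time A_3=8
draw d_4=5: τ_4=5, arrival time A_4=13
draw d_5=0: τ_5=1, arrival time A_5=14
draw d_6=6: τ_6=3, arrival time A_6=17
draw d_7=3: τ_7=3, arrival time A_7=20
N_t over t=0..7: 0:0 1:0 2:0 3:1 4:1 5:1 6:2 7:2

2


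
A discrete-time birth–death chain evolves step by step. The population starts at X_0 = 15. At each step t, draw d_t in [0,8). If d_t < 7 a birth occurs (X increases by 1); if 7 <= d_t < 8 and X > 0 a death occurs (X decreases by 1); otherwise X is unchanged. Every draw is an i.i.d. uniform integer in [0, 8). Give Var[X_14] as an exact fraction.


X can drop by at most 1 per step and X_0 = 15 > T = 14, so X_t >= 15 − t >= 1 > 0 for every t <= 14: the floor at 0 (the 'and X > 0' condition) never binds. Hence X_14 = X_0 + Σ_{t<14} Y_t with i.i.d. increments Y_t = y(d_t) ∈ {+1, −1, 0}.
Outcome values over d=0..7: [1, 1, 1, 1, 1, 1, 1, -1]
Σy = 6, Σy² = 8, M = 8
μ = 6/8 = 3/4,  σ² = 8/8 − (3/4)² = 7/16
Independent increments: Var[X_14] = 14·σ² = 14·(7/16) = 49/8

49/8


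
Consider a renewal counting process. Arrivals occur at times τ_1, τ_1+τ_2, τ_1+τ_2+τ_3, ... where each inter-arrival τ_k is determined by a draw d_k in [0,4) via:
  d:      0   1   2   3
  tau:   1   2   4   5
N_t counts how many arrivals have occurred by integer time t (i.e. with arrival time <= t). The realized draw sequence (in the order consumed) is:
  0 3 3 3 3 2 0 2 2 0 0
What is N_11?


3

draw d_1=0: τ_1=1, arrival time A_1=1
draw d_2=3: τ_2=5, arrival time A_2=6
draw d_3=3: τ_3=5, arrival time A_3=11
draw d_4=3: τ_4=5, arrival time A_4=16
draw d_5=3: τ_5=5, arrival time A_5=21
draw d_6=2: τ_6=4, arrival time A_6=25
draw d_7=0: τ_7=1, arrival time A_7=26
draw d_8=2: τ_8=4, arrival time A_8=30
draw d_9=2: τ_9=4, arrival time A_9=34
draw d_10=0: τ_10=1, arrival time A_10=35
draw d_11=0: τ_11=1, arrival time A_11=36
N_t over t=0..11: 0:0 1:1 2:1 3:1 4:1 5:1 6:2 7:2 8:2 9:2 10:2 11:3
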